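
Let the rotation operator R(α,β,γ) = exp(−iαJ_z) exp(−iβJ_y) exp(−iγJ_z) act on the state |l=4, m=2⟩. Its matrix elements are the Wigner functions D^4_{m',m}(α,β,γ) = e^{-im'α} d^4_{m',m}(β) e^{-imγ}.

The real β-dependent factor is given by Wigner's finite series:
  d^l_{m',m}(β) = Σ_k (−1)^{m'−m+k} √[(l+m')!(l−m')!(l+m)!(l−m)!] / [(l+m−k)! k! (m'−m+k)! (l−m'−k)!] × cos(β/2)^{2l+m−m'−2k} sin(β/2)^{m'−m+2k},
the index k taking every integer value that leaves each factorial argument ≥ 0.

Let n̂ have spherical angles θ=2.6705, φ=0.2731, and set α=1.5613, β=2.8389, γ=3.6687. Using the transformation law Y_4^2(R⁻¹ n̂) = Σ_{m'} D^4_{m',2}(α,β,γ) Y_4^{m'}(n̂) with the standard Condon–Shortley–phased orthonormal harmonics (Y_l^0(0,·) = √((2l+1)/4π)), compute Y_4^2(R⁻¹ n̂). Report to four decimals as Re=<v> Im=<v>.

Re=-0.2924 Im=0.1280

Need the full column D^4_{m',2} for m'=−4..4 at α=1.5613, β=2.8389, γ=3.6687.
cos(β/2)=0.150769, sin(β/2)=0.988569
d^4_{-4,2}: single k=6 term ⇒ +0.112265;  D = +0.051702-0.099652i
d^4_{-3,2}: k∈[5..6] ⇒ +0.036321 -0.520506 = -0.484185;  D = +0.427646+0.227055i
d^4_{-2,2}: k∈[4..6] ⇒ +0.007402 -0.254594 +0.912128 = +0.664936;  D = -0.317380+0.584303i
d^4_{-1,2}: k∈[3..5] ⇒ +0.001064 -0.068640 +0.590198 = +0.522622;  D = +0.456857+0.253802i
d^4_{0,2}: k∈[2..4] ⇒ +0.000109 -0.012484 +0.201274 = +0.188899;  D = +0.093299-0.164250i
d^4_{1,2}: k∈[1..3] ⇒ +0.000007 -0.001597 +0.045760 = +0.044171;  D = -0.038198-0.022180i
d^4_{2,2}: k∈[0..2] ⇒ +0.000000 -0.000138 +0.007402 = +0.007265;  D = -0.003708+0.006248i
d^4_{3,2}: k∈[0..1] ⇒ -0.000007 +0.000845 = +0.000838;  D = +0.000717+0.000435i
d^4_{4,2}: single k=0 term ⇒ +0.000061;  D = +0.000032-0.000052i
Y_4^{m'}(θ=2.6705,φ=0.2731) and Σ D·Y over m':
  (+0.0517-0.0997i)·(+0.0086-0.0167i)  (+0.4276+0.2271i)·(-0.0712+0.0762i)  (-0.3174+0.5843i)·(+0.2684-0.1632i)  (+0.4569+0.2538i)·(-0.4713+0.1320i)  (+0.0933-0.1642i)·(+0.1318+0.0000i)  (-0.0382-0.0222i)·(+0.4713+0.1320i)  (-0.0037+0.0062i)·(+0.2684+0.1632i)  (+0.0007+0.0004i)·(+0.0712+0.0762i)  (+0.0000-0.0001i)·(+0.0086+0.0167i)
Y_4^2(R⁻¹ n̂) = -0.292402+0.128011i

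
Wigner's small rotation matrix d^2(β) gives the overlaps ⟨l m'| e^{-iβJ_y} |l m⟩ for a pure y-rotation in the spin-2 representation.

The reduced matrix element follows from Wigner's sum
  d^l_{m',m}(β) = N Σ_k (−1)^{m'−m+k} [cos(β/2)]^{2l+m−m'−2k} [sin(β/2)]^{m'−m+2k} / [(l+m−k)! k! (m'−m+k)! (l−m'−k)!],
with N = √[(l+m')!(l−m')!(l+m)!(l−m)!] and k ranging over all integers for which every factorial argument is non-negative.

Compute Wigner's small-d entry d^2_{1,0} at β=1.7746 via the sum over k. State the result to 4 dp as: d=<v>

d=0.2428

d^2_{1,0}(β=1.7746) via Wigner's sum:
With c≡cos(β/2)=0.631508 and s≡sin(β/2)=0.775370, N=[6·1·2·2]^{1/2}=4.898979
Admissible k: 0..1 (factorial args all ≥0)
  k=0: (−1)^1·4.8990/(2)·0.6315^3·0.7754^1 = -0.478322
  k=1: (−1)^2·4.8990/(2)·0.6315^1·0.7754^3 = +0.721075
d^2_{1,0}(1.7746) = -0.478322 +0.721075 = +0.242753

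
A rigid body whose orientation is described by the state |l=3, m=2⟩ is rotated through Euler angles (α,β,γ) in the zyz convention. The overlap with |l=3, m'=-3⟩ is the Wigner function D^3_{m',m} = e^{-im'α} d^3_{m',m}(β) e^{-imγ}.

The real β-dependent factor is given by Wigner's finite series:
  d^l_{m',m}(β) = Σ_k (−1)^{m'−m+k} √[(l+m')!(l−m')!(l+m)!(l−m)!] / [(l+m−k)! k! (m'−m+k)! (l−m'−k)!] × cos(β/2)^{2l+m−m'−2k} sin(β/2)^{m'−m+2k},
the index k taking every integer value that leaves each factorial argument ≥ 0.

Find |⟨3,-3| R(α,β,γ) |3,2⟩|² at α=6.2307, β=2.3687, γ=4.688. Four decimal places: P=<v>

D^3_{-3,2}(6.2307,2.3687,4.688) = e^{-i·-3·6.2307}·d^3_{-3,2}(2.3687)·e^{-i·2·4.688}. Compute d first:
c=cos(2.3687/2)=0.376899, s=sin(2.3687/2)=0.926254; N=√[1·720·120·1]=293.938769
The bounds max(0,m−m')=5 and min(l+m,l−m')=5 give 1 term
  k=5: (−1)^0·293.9388/(120)·0.3769^1·0.9263^5 = +0.629437
d^3_{-3,2}(2.3687) = +0.629437
|D^3_{-3,2}|² = |d^3_{-3,2}(β)|² = (+0.629437)² = 0.396190 (the z-rotation phases have unit modulus)

P=0.3962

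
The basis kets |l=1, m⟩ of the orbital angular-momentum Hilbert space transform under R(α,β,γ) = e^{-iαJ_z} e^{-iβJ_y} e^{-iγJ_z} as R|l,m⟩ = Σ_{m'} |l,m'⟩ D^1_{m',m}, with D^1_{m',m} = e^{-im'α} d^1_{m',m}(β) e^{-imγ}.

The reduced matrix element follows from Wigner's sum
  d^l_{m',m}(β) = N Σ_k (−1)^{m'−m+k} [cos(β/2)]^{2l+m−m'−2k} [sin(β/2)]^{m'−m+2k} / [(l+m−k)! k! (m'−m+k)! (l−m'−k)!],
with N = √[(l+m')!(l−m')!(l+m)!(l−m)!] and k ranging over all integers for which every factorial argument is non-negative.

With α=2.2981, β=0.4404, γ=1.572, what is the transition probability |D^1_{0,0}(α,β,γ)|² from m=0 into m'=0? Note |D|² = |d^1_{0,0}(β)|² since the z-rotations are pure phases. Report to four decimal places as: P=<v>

D^1_{0,0}(2.2981,0.4404,1.572) = e^{-i·0·2.2981}·d^1_{0,0}(0.4404)·e^{-i·0·1.572}. Compute d first:
With c≡cos(β/2)=0.975854 and s≡sin(β/2)=0.218425, N=[1·1·1·1]^{1/2}=1.000000
k∈{0,1} keeps every argument non-negative
  k=0: (−1)^0·1.0000/(1)·0.9759^2·0.2184^0 = +0.952291
  k=1: (−1)^1·1.0000/(1)·0.9759^0·0.2184^2 = -0.047709
d^1_{0,0}(0.4404) = +0.952291 -0.047709 = +0.904581
|D^1_{0,0}|² = |d^1_{0,0}(β)|² = (+0.904581)² = 0.818267 (the z-rotation phases have unit modulus)

P=0.8183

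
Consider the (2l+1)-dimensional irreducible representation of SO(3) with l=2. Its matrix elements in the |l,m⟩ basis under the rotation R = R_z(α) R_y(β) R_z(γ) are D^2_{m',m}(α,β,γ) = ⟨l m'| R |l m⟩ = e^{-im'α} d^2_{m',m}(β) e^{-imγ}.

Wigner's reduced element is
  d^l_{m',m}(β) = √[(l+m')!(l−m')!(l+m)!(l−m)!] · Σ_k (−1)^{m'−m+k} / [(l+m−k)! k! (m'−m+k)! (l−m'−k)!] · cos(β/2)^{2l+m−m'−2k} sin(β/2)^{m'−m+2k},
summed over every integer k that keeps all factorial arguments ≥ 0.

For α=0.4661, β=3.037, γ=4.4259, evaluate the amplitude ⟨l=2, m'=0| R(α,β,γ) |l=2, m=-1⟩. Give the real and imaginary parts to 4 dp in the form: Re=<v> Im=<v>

Re=-0.0359 Im=-0.1220

D^2_{0,-1}(0.4661,3.037,4.4259) = e^{-i·0·0.4661}·d^2_{0,-1}(3.037)·e^{-i·-1·4.4259}. Compute d first:
c=cos(3.037/2)=0.052272, s=sin(3.037/2)=0.998633; N=√[2·2·1·6]=4.898979
Admissible k: 0..1 (factorial args all ≥0)
  k=0: (−1)^1·4.8990/(2)·0.0523^3·0.9986^1 = -0.000349
  k=1: (−1)^2·4.8990/(2)·0.0523^1·0.9986^3 = +0.127517
d^2_{0,-1}(3.037) = -0.000349 +0.127517 = +0.127167
Attach z-rotation phases: D = e^{-i(0)(0.4661)}·(+0.127167)·e^{-i(-1)(4.4259)} = -0.035936-0.121984i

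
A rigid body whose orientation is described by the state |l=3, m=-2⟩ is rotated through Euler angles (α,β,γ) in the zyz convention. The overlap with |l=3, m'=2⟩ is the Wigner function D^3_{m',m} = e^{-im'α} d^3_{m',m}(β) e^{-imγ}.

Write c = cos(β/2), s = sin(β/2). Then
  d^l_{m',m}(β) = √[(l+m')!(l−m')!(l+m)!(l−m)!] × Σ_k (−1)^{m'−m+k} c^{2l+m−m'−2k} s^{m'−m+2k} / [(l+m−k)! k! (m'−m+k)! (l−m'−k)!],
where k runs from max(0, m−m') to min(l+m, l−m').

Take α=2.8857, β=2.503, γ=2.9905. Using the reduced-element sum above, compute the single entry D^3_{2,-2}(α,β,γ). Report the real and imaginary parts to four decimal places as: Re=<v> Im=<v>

Re=-0.3249 Im=-0.0691

D^3_{2,-2}(2.8857,2.503,2.9905) = e^{-i·2·2.8857}·d^3_{2,-2}(2.503)·e^{-i·-2·2.9905}. Compute d first:
Half-angle: c=0.313899, s=0.949457. N=√(120·1·1·120)=120.000000
The bounds max(0,m−m')=0 and min(l+m,l−m')=1 give 2 terms
  k=0: (−1)^4·120.0000/(24)·0.3139^2·0.9495^4 = +0.400358
  k=1: (−1)^5·120.0000/(120)·0.3139^0·0.9495^6 = -0.732572
d^3_{2,-2}(2.503) = +0.400358 -0.732572 = -0.332214
D = (+0.871872+0.489735i)·(-0.332214)·(+0.954688-0.297607i) = -0.324943-0.069123i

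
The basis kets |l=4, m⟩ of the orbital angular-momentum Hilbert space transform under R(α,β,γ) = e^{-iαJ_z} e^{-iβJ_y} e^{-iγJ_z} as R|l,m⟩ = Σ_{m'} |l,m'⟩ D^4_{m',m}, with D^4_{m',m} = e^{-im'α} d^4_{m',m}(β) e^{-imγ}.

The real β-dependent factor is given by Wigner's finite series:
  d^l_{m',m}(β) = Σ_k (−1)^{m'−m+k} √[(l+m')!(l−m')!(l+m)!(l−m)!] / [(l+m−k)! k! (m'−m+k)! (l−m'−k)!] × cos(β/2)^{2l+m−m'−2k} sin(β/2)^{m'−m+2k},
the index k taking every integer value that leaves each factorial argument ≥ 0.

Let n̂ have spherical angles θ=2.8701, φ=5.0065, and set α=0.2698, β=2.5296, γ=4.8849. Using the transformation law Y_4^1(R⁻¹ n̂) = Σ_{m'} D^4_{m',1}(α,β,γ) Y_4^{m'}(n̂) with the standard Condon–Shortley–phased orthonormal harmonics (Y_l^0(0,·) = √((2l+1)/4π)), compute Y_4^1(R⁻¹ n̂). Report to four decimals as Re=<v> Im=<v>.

Re=-0.1871 Im=-0.2581

Need the full column D^4_{m',1} for m'=−4..4 at α=0.2698, β=2.5296, γ=4.8849.
cos(β/2)=0.301243, sin(β/2)=0.953547
d^4_{-4,1}: single k=5 term ⇒ +0.161272;  D = -0.126996+0.099401i
d^4_{-3,1}: k∈[4..5] ⇒ +0.090065 -0.541450 = -0.451385;  D = +0.268437-0.362891i
d^4_{-2,1}: k∈[3..5] ⇒ +0.030418 -0.457162 +0.916114 = +0.489370;  D = -0.175635+0.456766i
d^4_{-1,1}: k∈[2..5] ⇒ +0.006795 -0.204249 +1.023245 -0.683499 = +0.142292;  D = -0.013822+0.141619i
d^4_{0,1}: k∈[1..4] ⇒ +0.000960 -0.057714 +0.578269 -0.965669 = -0.444154;  D = -0.076242-0.437561i
d^4_{1,1}: k∈[0..3] ⇒ +0.000068 -0.010192 +0.204249 -0.682163 = -0.488039;  D = -0.208895-0.441072i
d^4_{2,1}: k∈[0..2] ⇒ -0.000911 +0.045627 -0.304775 = -0.260058;  D = -0.169931-0.196860i
d^4_{3,1}: k∈[0..1] ⇒ +0.005393 -0.090065 = -0.084672;  D = -0.070410-0.047030i
d^4_{4,1}: single k=0 term ⇒ -0.016096;  D = -0.015283-0.005049i
Y_4^{m'}(θ=2.8701,φ=5.0065) and Σ D·Y over m':
  (-0.1270+0.0994i)·(+0.0009-0.0021i)  (+0.2684-0.3629i)·(+0.0180+0.0148i)  (-0.1756+0.4568i)·(-0.1100+0.0734i)  (-0.0138+0.1416i)·(-0.1239-0.4090i)  (-0.0762-0.4376i)·(+0.5611+0.0000i)  (-0.2089-0.4411i)·(+0.1239-0.4090i)  (-0.1699-0.1969i)·(-0.1100-0.0734i)  (-0.0704-0.0470i)·(-0.0180+0.0148i)  (-0.0153-0.0050i)·(+0.0009+0.0021i)
Y_4^1(R⁻¹ n̂) = -0.187133-0.258061i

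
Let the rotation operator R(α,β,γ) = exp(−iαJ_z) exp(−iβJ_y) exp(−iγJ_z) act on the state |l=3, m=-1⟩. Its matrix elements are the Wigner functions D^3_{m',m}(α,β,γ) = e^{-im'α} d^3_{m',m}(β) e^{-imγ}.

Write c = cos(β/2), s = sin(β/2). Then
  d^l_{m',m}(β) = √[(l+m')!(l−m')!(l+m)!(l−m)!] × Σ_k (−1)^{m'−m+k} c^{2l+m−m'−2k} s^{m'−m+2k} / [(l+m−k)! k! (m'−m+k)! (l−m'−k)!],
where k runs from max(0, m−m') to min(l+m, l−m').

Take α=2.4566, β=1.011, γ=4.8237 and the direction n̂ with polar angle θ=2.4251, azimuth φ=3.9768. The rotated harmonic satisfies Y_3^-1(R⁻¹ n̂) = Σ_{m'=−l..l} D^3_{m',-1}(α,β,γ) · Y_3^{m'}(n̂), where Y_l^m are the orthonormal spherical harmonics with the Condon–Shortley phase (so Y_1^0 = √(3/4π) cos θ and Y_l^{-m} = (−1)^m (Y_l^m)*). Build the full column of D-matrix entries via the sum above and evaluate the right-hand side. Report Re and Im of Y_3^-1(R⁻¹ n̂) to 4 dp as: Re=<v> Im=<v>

Need the full column D^3_{m',-1} for m'=−3..3 at α=2.4566, β=1.011, γ=4.8237.
cos(β/2)=0.874932, sin(β/2)=0.484245
d^3_{-3,-1}: single k=2 term ⇒ +0.532199;  D = +0.495629-0.193875i
d^3_{-2,-1}: k∈[1..2] ⇒ +0.785123 -0.481004 = +0.304119;  D = -0.289425-0.093388i
d^3_{-1,-1}: k∈[0..2] ⇒ +0.448588 -1.099305 +0.252558 = -0.398160;  D = -0.216093-0.334418i
d^3_{0,-1}: k∈[0..2] ⇒ -0.860059 +0.790371 -0.080703 = -0.150392;  D = -0.016706+0.149461i
d^3_{1,-1}: k∈[0..2] ⇒ +0.824479 -0.336744 +0.012894 = +0.500629;  D = -0.357838+0.350117i
d^3_{2,-1}: k∈[0..1] ⇒ -0.481004 +0.073672 = -0.407333;  D = -0.405702+0.036408i
d^3_{3,-1}: single k=0 term ⇒ +0.163025;  D = -0.134964-0.091444i
Y_3^{m'}(θ=2.4251,φ=3.9768) and Σ D·Y over m':
  (+0.4956-0.1939i)·(+0.0951+0.0702i)  (-0.2894-0.0934i)·(+0.0331+0.3308i)  (-0.2161-0.3344i)·(-0.2625+0.2901i)  (-0.0167+0.1495i)·(+0.0441+0.0000i)  (-0.3578+0.3501i)·(+0.2625+0.2901i)  (-0.4057+0.0364i)·(+0.0331-0.3308i)  (-0.1350-0.0914i)·(-0.0951+0.0702i)
Y_3^-1(R⁻¹ n̂) = +0.057430+0.071967i

Re=0.0574 Im=0.0720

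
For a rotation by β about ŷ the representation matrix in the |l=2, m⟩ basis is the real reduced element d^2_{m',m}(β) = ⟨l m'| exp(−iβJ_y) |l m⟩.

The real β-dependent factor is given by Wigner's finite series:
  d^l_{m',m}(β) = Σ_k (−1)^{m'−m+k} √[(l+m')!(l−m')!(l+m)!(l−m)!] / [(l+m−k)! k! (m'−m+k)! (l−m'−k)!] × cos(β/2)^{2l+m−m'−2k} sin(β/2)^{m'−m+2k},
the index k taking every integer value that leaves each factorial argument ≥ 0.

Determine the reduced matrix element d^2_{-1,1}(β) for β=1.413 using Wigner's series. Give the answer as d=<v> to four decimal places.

d^2_{-1,1}(β=1.413) via Wigner's sum:
c=cos(1.413/2)=0.760639, s=sin(1.413/2)=0.649176; N=√[1·6·6·1]=6.000000
The bounds max(0,m−m')=2 and min(l+m,l−m')=3 give 2 terms
  k=2: (−1)^0·6.0000/(2)·0.7606^2·0.6492^2 = +0.731480
  k=3: (−1)^1·6.0000/(6)·0.7606^0·0.6492^4 = -0.177602
d^2_{-1,1}(1.413) = +0.731480 -0.177602 = +0.553877

d=0.5539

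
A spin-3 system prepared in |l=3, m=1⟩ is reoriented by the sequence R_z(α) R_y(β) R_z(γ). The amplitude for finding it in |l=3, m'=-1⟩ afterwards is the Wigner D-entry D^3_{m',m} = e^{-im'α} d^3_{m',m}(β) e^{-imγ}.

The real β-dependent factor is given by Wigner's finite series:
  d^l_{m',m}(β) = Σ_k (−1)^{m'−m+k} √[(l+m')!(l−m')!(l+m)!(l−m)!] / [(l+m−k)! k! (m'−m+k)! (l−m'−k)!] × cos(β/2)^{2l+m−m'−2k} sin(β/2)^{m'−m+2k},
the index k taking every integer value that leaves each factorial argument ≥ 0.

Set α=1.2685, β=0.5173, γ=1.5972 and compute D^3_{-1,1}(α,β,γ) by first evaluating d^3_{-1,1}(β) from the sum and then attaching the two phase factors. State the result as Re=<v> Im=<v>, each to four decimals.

Split into d^3_{-1,1}(β=0.5173) × two z-phases.
With c≡cos(β/2)=0.966736 and s≡sin(β/2)=0.255776, N=[2·24·24·2]^{1/2}=48.000000
Admissible k: 2..4 (factorial args all ≥0)
  k=2: (−1)^0·48.0000/(8)·0.9667^4·0.2558^2 = +0.342848
  k=3: (−1)^1·48.0000/(6)·0.9667^2·0.2558^4 = -0.031999
  k=4: (−1)^2·48.0000/(48)·0.9667^0·0.2558^6 = +0.000280
d^3_{-1,1}(0.5173) = +0.342848 -0.031999 +0.000280 = +0.311129
Phases: e^{-i·(-1)·1.2685}=+0.297713+0.954655i, e^{-i·(1)·1.5972}=-0.026401-0.999651i ⇒ D=+0.294472-0.100436i

Re=0.2945 Im=-0.1004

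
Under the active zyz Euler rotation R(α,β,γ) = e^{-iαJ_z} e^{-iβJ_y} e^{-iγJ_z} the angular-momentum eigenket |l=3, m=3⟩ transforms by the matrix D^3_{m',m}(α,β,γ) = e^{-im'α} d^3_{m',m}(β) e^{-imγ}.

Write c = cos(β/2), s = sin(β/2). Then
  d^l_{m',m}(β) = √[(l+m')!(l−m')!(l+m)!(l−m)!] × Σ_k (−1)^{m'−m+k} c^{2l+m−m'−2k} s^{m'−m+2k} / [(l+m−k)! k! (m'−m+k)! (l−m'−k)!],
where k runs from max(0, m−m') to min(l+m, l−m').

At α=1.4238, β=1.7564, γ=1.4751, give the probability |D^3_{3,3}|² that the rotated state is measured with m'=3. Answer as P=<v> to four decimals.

D^3_{3,3}(1.4238,1.7564,1.4751) = e^{-i·3·1.4238}·d^3_{3,3}(1.7564)·e^{-i·3·1.4751}. Compute d first:
c=cos(1.7564/2)=0.638537, s=sin(1.7564/2)=0.769591; N=√[720·1·720·1]=720.000000
Admissible k: 0..0 (factorial args all ≥0)
  k=0: (−1)^0·720.0000/(720)·0.6385^6·0.7696^0 = +0.067783
d^3_{3,3}(1.7564) = +0.067783
|D^3_{3,3}|² = |d^3_{3,3}(β)|² = (+0.067783)² = 0.004594 (the z-rotation phases have unit modulus)

P=0.0046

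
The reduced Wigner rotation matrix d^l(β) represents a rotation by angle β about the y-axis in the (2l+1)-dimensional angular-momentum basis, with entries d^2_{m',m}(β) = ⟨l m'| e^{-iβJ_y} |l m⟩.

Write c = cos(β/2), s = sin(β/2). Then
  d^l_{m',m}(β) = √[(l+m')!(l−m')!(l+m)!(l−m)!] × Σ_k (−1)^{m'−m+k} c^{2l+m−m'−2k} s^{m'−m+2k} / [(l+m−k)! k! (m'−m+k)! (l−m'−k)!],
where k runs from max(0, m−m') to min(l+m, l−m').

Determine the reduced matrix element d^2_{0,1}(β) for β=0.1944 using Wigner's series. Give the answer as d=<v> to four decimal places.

d=0.2321

d^2_{0,1}(β=0.1944) via Wigner's sum:
With c≡cos(β/2)=0.995280 and s≡sin(β/2)=0.097047, N=[2·2·6·1]^{1/2}=4.898979
k∈{1,2} keeps every argument non-negative
  k=1: (−1)^0·4.8990/(2)·0.9953^3·0.0970^1 = +0.234365
  k=2: (−1)^1·4.8990/(2)·0.9953^1·0.0970^3 = -0.002228
d^2_{0,1}(0.1944) = +0.234365 -0.002228 = +0.232137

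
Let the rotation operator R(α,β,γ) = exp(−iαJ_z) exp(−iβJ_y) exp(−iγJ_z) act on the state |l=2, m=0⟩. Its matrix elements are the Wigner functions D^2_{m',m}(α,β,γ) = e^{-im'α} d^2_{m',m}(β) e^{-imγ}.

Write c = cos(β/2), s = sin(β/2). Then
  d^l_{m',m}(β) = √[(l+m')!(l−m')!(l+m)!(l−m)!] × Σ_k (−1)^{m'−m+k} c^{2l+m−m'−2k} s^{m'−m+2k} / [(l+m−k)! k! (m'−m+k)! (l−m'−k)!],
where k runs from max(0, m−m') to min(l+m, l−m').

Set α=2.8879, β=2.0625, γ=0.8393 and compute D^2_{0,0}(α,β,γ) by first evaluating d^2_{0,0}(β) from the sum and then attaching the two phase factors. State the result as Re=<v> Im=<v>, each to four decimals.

D^2_{0,0}(2.8879,2.0625,0.8393) = e^{-i·0·2.8879}·d^2_{0,0}(2.0625)·e^{-i·0·0.8393}. Compute d first:
c=cos(2.0625/2)=0.513747, s=sin(2.0625/2)=0.857942; N=√[2·2·2·2]=4.000000
k∈{0,1,2} keeps every argument non-negative
  k=0: (−1)^0·4.0000/(4)·0.5137^4·0.8579^0 = +0.069662
  k=1: (−1)^1·4.0000/(1)·0.5137^2·0.8579^2 = -0.777095
  k=2: (−1)^2·4.0000/(4)·0.5137^0·0.8579^4 = +0.541791
d^2_{0,0}(2.0625) = +0.069662 -0.777095 +0.541791 = -0.165642
D = (+1.000000+0.000000i)·(-0.165642)·(+1.000000+0.000000i) = -0.165642+0.000000i

Re=-0.1656 Im=0.0000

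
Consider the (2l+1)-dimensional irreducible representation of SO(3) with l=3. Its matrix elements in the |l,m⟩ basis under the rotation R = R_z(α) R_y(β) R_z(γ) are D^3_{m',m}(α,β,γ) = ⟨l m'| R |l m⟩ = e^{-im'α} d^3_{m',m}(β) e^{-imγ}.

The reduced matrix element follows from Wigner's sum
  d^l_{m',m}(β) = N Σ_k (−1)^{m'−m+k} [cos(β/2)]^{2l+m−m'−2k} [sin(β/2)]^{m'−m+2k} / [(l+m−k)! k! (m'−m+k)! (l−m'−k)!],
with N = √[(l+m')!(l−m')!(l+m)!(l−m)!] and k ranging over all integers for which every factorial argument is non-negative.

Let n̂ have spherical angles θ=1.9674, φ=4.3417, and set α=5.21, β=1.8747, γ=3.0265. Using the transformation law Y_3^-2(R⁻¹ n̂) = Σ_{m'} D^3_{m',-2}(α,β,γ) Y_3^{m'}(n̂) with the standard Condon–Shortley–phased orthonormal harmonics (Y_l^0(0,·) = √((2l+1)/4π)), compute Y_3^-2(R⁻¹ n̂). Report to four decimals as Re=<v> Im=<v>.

Need the full column D^3_{m',-2} for m'=−3..3 at α=5.21, β=1.8747, γ=3.0265.
cos(β/2)=0.591926, sin(β/2)=0.805992
d^3_{-3,-2}: single k=1 term ⇒ +0.143464;  D = -0.136707+0.043512i
d^3_{-2,-2}: k∈[0..1] ⇒ +0.043013 -0.398751 = -0.355737;  D = +0.256613+0.246371i
d^3_{-1,-2}: k∈[0..1] ⇒ -0.185211 +0.686792 = +0.501580;  D = +0.132542-0.483751i
d^3_{0,-2}: k∈[0..1] ⇒ +0.436809 -0.809877 = -0.373068;  D = -0.363228+0.085118i
d^3_{1,-2}: k∈[0..1] ⇒ -0.686792 +0.636681 = -0.050110;  D = -0.033335-0.037415i
d^3_{2,-2}: k∈[0..1] ⇒ +0.739313 -0.274148 = +0.465165;  D = -0.157488+0.437694i
d^3_{3,-2}: single k=0 term ⇒ -0.493171;  D = +0.487468-0.074782i
Y_3^{m'}(θ=1.9674,φ=4.3417) and Σ D·Y over m':
  (-0.1367+0.0435i)·(+0.2936-0.1450i)  (+0.2566+0.2464i)·(+0.2477+0.2268i)  (+0.1325-0.4838i)·(+0.0274-0.0705i)  (-0.3632+0.0851i)·(+0.3249+0.0000i)  (-0.0333-0.0374i)·(-0.0274-0.0705i)  (-0.1575+0.4377i)·(+0.2477-0.2268i)  (+0.4875-0.0748i)·(-0.2936-0.1450i)
Y_3^-2(R⁻¹ n̂) = -0.270053+0.255672i

Re=-0.2701 Im=0.2557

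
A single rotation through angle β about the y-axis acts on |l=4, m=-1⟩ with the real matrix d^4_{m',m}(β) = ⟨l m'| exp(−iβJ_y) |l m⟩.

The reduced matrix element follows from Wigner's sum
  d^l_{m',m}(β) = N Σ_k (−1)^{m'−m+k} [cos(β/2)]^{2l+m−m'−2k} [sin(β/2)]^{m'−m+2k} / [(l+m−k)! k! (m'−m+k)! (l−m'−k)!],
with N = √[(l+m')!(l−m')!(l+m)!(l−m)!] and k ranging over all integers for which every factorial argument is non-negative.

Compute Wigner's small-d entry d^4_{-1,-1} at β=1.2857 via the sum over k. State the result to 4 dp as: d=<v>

d=0.0439

d^4_{-1,-1}(β=1.2857) via Wigner's sum:
Half-angle: c=0.800390, s=0.599479. N=√(6·120·6·120)=720.000000
k: max(0,(-1)−(-1))=0 … min(4+(-1),4−(-1))=3
  k=0: (−1)^0·720.0000/(720)·0.8004^8·0.5995^0 = +0.168428
  k=1: (−1)^1·720.0000/(48)·0.8004^6·0.5995^2 = -1.417264
  k=2: (−1)^2·720.0000/(24)·0.8004^4·0.5995^4 = +1.590101
  k=3: (−1)^3·720.0000/(72)·0.8004^2·0.5995^6 = -0.297336
d^4_{-1,-1}(1.2857) = +0.168428 -1.417264 +1.590101 -0.297336 = +0.043930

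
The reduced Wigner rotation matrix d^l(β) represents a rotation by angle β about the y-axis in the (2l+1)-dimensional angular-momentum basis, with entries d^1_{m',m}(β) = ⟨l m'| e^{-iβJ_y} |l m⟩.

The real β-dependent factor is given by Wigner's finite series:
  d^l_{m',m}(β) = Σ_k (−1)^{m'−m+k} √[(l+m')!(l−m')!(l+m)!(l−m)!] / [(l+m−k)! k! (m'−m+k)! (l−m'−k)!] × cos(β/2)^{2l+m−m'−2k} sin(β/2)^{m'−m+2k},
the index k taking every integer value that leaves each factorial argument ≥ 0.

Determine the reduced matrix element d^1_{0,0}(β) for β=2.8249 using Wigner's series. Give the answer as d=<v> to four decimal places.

d=-0.9503

d^1_{0,0}(β=2.8249) via Wigner's sum:
With c≡cos(β/2)=0.157685 and s≡sin(β/2)=0.987489, N=[1·1·1·1]^{1/2}=1.000000
Admissible k: 0..1 (factorial args all ≥0)
  k=0: (−1)^0·1.0000/(1)·0.1577^2·0.9875^0 = +0.024865
  k=1: (−1)^1·1.0000/(1)·0.1577^0·0.9875^2 = -0.975135
d^1_{0,0}(2.8249) = +0.024865 -0.975135 = -0.950271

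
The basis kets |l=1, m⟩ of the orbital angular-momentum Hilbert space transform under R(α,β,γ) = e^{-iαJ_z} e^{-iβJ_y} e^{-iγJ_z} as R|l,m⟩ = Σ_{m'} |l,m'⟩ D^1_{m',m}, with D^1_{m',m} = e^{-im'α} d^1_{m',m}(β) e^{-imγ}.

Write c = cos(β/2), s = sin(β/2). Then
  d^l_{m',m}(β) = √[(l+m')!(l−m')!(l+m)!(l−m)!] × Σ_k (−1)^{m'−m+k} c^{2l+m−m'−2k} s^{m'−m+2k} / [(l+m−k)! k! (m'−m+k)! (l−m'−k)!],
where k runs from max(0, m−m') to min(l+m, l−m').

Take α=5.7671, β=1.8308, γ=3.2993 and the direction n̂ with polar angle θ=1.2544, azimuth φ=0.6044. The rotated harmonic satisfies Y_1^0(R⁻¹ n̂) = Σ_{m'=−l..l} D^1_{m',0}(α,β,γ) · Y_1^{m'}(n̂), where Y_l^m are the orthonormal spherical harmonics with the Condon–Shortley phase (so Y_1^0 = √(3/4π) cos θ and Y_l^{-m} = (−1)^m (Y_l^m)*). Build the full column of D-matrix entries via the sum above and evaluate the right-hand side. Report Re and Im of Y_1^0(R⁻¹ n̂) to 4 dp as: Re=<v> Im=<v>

Need the full column D^1_{m',0} for m'=−1..1 at α=5.7671, β=1.8308, γ=3.2993.
cos(β/2)=0.609474, sin(β/2)=0.792806
d^1_{-1,0}: single k=1 term ⇒ +0.683340;  D = +0.594340-0.337214i
d^1_{0,0}: k∈[0..1] ⇒ +0.371458 -0.628542 = -0.257084;  D = -0.257084+0.000000i
d^1_{1,0}: single k=0 term ⇒ -0.683340;  D = -0.594340-0.337214i
Y_1^{m'}(θ=1.2544,φ=0.6044) and Σ D·Y over m':
  (+0.5943-0.3372i)·(+0.2702-0.1866i)  (-0.2571+0.0000i)·(+0.1520+0.0000i)  (-0.5943-0.3372i)·(-0.2702-0.1866i)
Y_1^0(R⁻¹ n̂) = +0.156230+0.000000i

Re=0.1562 Im=0.0000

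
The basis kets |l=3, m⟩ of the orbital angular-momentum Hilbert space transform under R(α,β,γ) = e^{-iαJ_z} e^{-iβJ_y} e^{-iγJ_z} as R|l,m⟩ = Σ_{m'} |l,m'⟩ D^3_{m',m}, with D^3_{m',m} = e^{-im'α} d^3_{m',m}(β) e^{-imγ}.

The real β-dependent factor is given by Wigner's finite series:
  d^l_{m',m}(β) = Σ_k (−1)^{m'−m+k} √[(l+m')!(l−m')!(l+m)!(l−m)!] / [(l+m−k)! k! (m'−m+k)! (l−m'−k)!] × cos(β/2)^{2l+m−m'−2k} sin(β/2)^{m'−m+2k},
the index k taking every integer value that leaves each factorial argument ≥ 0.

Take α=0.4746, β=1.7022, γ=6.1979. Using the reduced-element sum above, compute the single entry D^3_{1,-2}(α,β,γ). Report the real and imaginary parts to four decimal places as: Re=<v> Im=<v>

First d^3_{1,-2}(β=1.7022), then the phase factors e^{-i(1)α} and e^{-i(-2)γ}:
Half-angle: c=0.659156, s=0.752006. N=√(24·2·1·120)=75.894664
k: max(0,(-2)−(1))=0 … min(3+(-2),3−(1))=1
  k=0: (−1)^3·75.8947/(12)·0.6592^3·0.7520^3 = -0.770299
  k=1: (−1)^4·75.8947/(24)·0.6592^1·0.7520^5 = +0.501297
d^3_{1,-2}(1.7022) = -0.770299 +0.501297 = -0.269002
Phases: e^{-i·(1)·0.4746}=+0.889476-0.456983i, e^{-i·(-2)·6.1979}=+0.985488-0.169745i ⇒ D=-0.214932+0.161760i

Re=-0.2149 Im=0.1618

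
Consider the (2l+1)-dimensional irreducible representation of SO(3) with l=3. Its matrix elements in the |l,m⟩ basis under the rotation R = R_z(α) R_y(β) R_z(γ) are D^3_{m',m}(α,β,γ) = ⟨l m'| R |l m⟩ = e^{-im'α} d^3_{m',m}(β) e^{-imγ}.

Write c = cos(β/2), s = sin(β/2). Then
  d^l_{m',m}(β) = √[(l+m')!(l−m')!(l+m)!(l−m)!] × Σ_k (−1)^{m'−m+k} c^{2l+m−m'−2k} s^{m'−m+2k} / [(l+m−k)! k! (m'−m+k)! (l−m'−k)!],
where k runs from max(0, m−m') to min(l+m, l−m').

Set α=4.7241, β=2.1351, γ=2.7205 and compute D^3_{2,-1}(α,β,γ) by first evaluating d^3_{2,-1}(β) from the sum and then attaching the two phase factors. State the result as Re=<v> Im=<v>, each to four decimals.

Re=0.2798 Im=-0.1333

Split into d^3_{2,-1}(β=2.1351) × two z-phases.
Half-angle: c=0.482272, s=0.876022. N=√(120·1·2·24)=75.894664
Admissible k: 0..1 (factorial args all ≥0)
  k=0: (−1)^3·75.8947/(12)·0.4823^3·0.8760^3 = -0.476925
  k=1: (−1)^4·75.8947/(24)·0.4823^1·0.8760^5 = +0.786803
d^3_{2,-1}(2.1351) = -0.476925 +0.786803 = +0.309878
D = (-0.999726+0.023420i)·(+0.309878)·(-0.912643+0.408758i) = +0.279764-0.133254i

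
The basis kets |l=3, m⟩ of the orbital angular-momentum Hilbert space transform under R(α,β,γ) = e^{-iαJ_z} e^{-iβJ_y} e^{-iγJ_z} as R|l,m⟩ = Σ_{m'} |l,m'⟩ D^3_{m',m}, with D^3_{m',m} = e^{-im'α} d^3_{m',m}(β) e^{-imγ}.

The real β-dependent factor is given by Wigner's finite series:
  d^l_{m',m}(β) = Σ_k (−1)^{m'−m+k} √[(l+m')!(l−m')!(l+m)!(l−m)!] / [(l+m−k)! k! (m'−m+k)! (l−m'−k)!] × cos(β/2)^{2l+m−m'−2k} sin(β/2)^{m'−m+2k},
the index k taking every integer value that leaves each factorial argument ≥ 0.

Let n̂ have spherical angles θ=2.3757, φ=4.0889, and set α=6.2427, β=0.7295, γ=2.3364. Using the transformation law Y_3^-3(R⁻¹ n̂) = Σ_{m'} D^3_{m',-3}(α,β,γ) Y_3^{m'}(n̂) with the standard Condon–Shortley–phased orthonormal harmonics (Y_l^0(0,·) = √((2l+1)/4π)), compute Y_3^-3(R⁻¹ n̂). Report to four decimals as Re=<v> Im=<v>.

Re=-0.0238 Im=-0.0921

Need the full column D^3_{m',-3} for m'=−3..3 at α=6.2427, β=0.7295, γ=2.3364.
cos(β/2)=0.934213, sin(β/2)=0.356716
d^3_{-3,-3}: single k=0 term ⇒ +0.664776;  D = +0.546946+0.377858i
d^3_{-2,-3}: single k=0 term ⇒ -0.621767;  D = -0.496837-0.373827i
d^3_{-1,-3}: single k=0 term ⇒ +0.375382;  D = +0.290577+0.237648i
d^3_{0,-3}: single k=0 term ⇒ -0.165508;  D = -0.123771-0.109880i
d^3_{1,-3}: single k=0 term ⇒ +0.054730;  D = +0.039424+0.037962i
d^3_{2,-3}: single k=0 term ⇒ -0.013217;  D = -0.009142-0.009545i
d^3_{3,-3}: single k=0 term ⇒ +0.002060;  D = +0.001364+0.001544i
Y_3^{m'}(θ=2.3757,φ=4.0889) and Σ D·Y over m':
  (+0.5469+0.3779i)·(+0.1328+0.0410i)  (-0.4968-0.3738i)·(+0.1126+0.3355i)  (+0.2906+0.2376i)·(-0.2090+0.2905i)  (-0.1238-0.1099i)·(+0.1083+0.0000i)  (+0.0394+0.0380i)·(+0.2090+0.2905i)  (-0.0091-0.0095i)·(+0.1126-0.3355i)  (+0.0014+0.0015i)·(-0.1328+0.0410i)
Y_3^-3(R⁻¹ n̂) = -0.023831-0.092103i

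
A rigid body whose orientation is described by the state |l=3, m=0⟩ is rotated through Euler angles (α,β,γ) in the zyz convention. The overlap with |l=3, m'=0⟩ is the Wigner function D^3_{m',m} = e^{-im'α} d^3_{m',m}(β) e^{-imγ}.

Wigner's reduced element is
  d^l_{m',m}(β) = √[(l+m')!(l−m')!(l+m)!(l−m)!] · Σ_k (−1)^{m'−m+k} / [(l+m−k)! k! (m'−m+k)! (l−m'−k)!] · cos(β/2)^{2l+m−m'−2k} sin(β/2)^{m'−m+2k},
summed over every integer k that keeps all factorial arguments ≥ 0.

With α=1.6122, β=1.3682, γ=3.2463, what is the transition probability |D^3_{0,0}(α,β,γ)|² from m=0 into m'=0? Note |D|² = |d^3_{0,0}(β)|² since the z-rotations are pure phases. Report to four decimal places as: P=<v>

First d^3_{0,0}(β=1.3682), then the phase factors e^{-i(0)α} and e^{-i(0)γ}:
With c≡cos(β/2)=0.774988 and s≡sin(β/2)=0.631976, N=[6·6·6·6]^{1/2}=36.000000
The bounds max(0,m−m')=0 and min(l+m,l−m')=3 give 4 terms
  k=0: (−1)^0·36.0000/(36)·0.7750^6·0.6320^0 = +0.216656
  k=1: (−1)^1·36.0000/(4)·0.7750^4·0.6320^2 = -1.296652
  k=2: (−1)^2·36.0000/(4)·0.7750^2·0.6320^4 = +0.862252
  k=3: (−1)^3·36.0000/(36)·0.7750^0·0.6320^6 = -0.063709
d^3_{0,0}(1.3682) = +0.216656 -1.296652 +0.862252 -0.063709 = -0.281454
|D^3_{0,0}|² = |d^3_{0,0}(β)|² = (-0.281454)² = 0.079216 (the z-rotation phases have unit modulus)

P=0.0792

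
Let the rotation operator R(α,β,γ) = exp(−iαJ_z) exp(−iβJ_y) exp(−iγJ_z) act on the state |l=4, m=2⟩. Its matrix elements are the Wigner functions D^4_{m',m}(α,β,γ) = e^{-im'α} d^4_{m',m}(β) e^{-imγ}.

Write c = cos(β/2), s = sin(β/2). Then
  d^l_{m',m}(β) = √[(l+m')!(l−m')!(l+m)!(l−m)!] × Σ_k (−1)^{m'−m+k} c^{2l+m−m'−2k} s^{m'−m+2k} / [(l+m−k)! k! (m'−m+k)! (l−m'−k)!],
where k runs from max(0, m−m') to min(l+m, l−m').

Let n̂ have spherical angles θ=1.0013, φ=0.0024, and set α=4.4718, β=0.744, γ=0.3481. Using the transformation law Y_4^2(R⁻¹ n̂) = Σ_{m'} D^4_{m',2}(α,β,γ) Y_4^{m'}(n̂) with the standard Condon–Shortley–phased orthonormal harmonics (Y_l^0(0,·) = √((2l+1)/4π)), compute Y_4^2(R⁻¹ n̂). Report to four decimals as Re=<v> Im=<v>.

Need the full column D^4_{m',2} for m'=−4..4 at α=4.4718, β=0.744, γ=0.3481.
cos(β/2)=0.931602, sin(β/2)=0.363479
d^4_{-4,2}: single k=6 term ⇒ +0.010591;  D = -0.000928-0.010550i
d^4_{-3,2}: k∈[5..6] ⇒ +0.057581 -0.002922 = +0.054659;  D = +0.054022+0.008321i
d^4_{-2,2}: k∈[4..6] ⇒ +0.197212 -0.024017 +0.000305 = +0.173499;  D = -0.066511+0.160245i
d^4_{-1,2}: k∈[3..5] ⇒ +0.476548 -0.108817 +0.003313 = +0.371044;  D = -0.298936-0.219799i
d^4_{0,2}: k∈[2..4] ⇒ +0.819340 -0.332607 +0.018987 = +0.505720;  D = +0.388031-0.324322i
d^4_{1,2}: k∈[1..3] ⇒ +0.939139 -0.714822 +0.072545 = +0.296861;  D = +0.130622+0.266579i
d^4_{2,2}: k∈[0..2] ⇒ +0.567341 -1.036392 +0.197212 = -0.271839;  D = +0.265579-0.058002i
d^4_{3,2}: k∈[0..1] ⇒ -0.828242 +0.378248 = -0.449994;  D = -0.011504+0.449847i
d^4_{4,2}: single k=0 term ⇒ +0.457006;  D = +0.440914+0.120204i
Y_4^{m'}(θ=1.0013,φ=0.0024) and Σ D·Y over m':
  (-0.0009-0.0105i)·(+0.2226-0.0021i)  (+0.0540+0.0083i)·(+0.4031-0.0029i)  (-0.0665+0.1602i)·(+0.2456-0.0012i)  (-0.2989-0.2198i)·(-0.2073+0.0005i)  (+0.3880-0.3243i)·(-0.2924+0.0000i)  (+0.1306+0.2666i)·(+0.2073+0.0005i)  (+0.2656-0.0580i)·(+0.2456+0.0012i)  (-0.0115+0.4498i)·(-0.4031-0.0029i)  (+0.4409+0.1202i)·(+0.2226+0.0021i)
Y_4^2(R⁻¹ n̂) = +0.150123+0.068289i

Re=0.1501 Im=0.0683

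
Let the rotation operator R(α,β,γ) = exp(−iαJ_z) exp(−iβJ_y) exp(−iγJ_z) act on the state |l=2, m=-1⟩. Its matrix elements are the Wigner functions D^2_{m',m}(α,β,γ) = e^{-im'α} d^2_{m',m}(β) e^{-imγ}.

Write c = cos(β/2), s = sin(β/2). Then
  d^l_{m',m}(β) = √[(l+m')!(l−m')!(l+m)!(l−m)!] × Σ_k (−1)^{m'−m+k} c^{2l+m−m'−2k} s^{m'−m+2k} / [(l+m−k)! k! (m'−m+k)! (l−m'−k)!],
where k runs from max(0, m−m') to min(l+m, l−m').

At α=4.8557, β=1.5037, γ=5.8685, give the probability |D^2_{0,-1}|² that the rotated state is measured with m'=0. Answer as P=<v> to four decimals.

First d^2_{0,-1}(β=1.5037), then the phase factors e^{-i(0)α} and e^{-i(-1)γ}:
With c≡cos(β/2)=0.730427 and s≡sin(β/2)=0.682991, N=[2·2·1·6]^{1/2}=4.898979
k∈{0,1} keeps every argument non-negative
  k=0: (−1)^1·4.8990/(2)·0.7304^3·0.6830^1 = -0.651959
  k=1: (−1)^2·4.8990/(2)·0.7304^1·0.6830^3 = +0.570030
d^2_{0,-1}(1.5037) = -0.651959 +0.570030 = -0.081929
|D^2_{0,-1}|² = |d^2_{0,-1}(β)|² = (-0.081929)² = 0.006712 (the z-rotation phases have unit modulus)

P=0.0067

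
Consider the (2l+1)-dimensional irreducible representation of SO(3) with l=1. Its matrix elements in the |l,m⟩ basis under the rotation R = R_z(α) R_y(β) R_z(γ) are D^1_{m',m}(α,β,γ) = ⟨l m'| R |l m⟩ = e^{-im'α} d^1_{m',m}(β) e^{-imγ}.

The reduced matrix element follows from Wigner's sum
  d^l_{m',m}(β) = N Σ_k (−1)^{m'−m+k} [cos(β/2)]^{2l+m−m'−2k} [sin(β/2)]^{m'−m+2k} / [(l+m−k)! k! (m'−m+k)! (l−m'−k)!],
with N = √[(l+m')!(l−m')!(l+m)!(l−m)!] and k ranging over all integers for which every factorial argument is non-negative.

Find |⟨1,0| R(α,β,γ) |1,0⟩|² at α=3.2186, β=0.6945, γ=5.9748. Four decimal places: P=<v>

P=0.5904

D^1_{0,0}(3.2186,0.6945,5.9748) = e^{-i·0·3.2186}·d^1_{0,0}(0.6945)·e^{-i·0·5.9748}. Compute d first:
c=cos(0.6945/2)=0.940312, s=sin(0.6945/2)=0.340313; N=√[1·1·1·1]=1.000000
k: max(0,(0)−(0))=0 … min(1+(0),1−(0))=1
  k=0: (−1)^0·1.0000/(1)·0.9403^2·0.3403^0 = +0.884187
  k=1: (−1)^1·1.0000/(1)·0.9403^0·0.3403^2 = -0.115813
d^1_{0,0}(0.6945) = +0.884187 -0.115813 = +0.768374
|D^1_{0,0}|² = |d^1_{0,0}(β)|² = (+0.768374)² = 0.590398 (the z-rotation phases have unit modulus)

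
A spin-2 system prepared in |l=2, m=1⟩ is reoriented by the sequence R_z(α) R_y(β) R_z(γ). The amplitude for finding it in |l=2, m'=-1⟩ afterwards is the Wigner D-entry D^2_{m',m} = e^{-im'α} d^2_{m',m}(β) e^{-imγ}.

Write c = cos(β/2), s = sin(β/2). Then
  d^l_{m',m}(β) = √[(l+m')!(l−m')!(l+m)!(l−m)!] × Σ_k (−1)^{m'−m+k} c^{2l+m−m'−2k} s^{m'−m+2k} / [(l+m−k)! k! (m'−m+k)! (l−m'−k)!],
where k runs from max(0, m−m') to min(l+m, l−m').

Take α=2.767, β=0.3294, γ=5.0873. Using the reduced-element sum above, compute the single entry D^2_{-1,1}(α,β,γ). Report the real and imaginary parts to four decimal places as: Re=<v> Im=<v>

Split into d^2_{-1,1}(β=0.3294) × two z-phases.
Half-angle: c=0.986468, s=0.163956. N=√(1·6·6·1)=6.000000
k: max(0,(1)−(-1))=2 … min(2+(1),2−(-1))=3
  k=2: (−1)^0·6.0000/(2)·0.9865^2·0.1640^2 = +0.078477
  k=3: (−1)^1·6.0000/(6)·0.9865^0·0.1640^4 = -0.000723
d^2_{-1,1}(0.3294) = +0.078477 -0.000723 = +0.077755
Phases: e^{-i·(-1)·2.767}=-0.930657+0.365893i, e^{-i·(1)·5.0873}=+0.366190+0.930540i ⇒ D=-0.052972-0.056918i

Re=-0.0530 Im=-0.0569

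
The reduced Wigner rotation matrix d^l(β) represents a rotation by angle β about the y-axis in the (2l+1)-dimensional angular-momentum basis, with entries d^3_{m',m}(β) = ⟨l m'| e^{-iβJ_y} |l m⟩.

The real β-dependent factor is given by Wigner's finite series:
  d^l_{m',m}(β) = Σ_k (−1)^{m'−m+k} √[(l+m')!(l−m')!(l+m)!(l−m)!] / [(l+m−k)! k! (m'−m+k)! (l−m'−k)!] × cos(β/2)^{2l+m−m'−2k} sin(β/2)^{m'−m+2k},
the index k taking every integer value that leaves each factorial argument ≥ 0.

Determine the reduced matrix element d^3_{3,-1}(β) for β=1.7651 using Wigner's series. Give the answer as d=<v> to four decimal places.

d=0.5561

d^3_{3,-1}(β=1.7651) via Wigner's sum:
With c≡cos(β/2)=0.635184 and s≡sin(β/2)=0.772361, N=[720·1·2·24]^{1/2}=185.903201
The bounds max(0,m−m')=0 and min(l+m,l−m')=0 give 1 term
  k=0: (−1)^4·185.9032/(48)·0.6352^2·0.7724^4 = +0.556065
d^3_{3,-1}(1.7651) = +0.556065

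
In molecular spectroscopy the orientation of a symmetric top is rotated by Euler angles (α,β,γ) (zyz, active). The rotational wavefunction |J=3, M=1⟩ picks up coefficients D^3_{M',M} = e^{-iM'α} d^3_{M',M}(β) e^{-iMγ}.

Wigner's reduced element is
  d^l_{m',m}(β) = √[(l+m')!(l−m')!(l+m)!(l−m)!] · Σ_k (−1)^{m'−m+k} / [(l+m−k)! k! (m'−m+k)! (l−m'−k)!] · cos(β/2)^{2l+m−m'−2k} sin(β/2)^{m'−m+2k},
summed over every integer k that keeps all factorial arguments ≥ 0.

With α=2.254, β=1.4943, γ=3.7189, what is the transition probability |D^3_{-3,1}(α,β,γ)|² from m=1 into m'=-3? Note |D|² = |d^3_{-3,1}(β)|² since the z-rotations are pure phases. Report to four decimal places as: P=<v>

P=0.1976

D^3_{-3,1}(2.254,1.4943,3.7189) = e^{-i·-3·2.254}·d^3_{-3,1}(1.4943)·e^{-i·1·3.7189}. Compute d first:
Half-angle: c=0.733629, s=0.679551. N=√(1·720·24·2)=185.903201
k∈{4} keeps every argument non-negative
  k=4: (−1)^0·185.9032/(48)·0.7336^2·0.6796^4 = +0.444514
d^3_{-3,1}(1.4943) = +0.444514
|D^3_{-3,1}|² = |d^3_{-3,1}(β)|² = (+0.444514)² = 0.197593 (the z-rotation phases have unit modulus)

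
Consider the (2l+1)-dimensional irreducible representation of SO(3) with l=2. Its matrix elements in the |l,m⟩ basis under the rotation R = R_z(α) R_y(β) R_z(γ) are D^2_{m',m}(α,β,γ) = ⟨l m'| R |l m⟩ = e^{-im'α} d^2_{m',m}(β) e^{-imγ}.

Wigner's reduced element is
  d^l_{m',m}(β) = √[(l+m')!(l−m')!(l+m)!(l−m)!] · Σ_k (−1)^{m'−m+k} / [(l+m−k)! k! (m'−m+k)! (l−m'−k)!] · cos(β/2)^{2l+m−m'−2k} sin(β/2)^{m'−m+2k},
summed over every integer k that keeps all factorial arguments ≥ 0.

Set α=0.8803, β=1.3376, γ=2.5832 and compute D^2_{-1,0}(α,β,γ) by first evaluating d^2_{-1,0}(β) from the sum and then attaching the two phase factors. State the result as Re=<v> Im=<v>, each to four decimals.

Split into d^2_{-1,0}(β=1.3376) × two z-phases.
Half-angle: c=0.784566, s=0.620045. N=√(1·6·2·2)=4.898979
Admissible k: 1..2 (factorial args all ≥0)
  k=1: (−1)^0·4.8990/(2)·0.7846^3·0.6200^1 = +0.733479
  k=2: (−1)^1·4.8990/(2)·0.7846^1·0.6200^3 = -0.458115
d^2_{-1,0}(1.3376) = +0.733479 -0.458115 = +0.275364
Attach z-rotation phases: D = e^{-i(-1)(0.8803)}·(+0.275364)·e^{-i(0)(2.5832)} = +0.175385+0.212286i

Re=0.1754 Im=0.2123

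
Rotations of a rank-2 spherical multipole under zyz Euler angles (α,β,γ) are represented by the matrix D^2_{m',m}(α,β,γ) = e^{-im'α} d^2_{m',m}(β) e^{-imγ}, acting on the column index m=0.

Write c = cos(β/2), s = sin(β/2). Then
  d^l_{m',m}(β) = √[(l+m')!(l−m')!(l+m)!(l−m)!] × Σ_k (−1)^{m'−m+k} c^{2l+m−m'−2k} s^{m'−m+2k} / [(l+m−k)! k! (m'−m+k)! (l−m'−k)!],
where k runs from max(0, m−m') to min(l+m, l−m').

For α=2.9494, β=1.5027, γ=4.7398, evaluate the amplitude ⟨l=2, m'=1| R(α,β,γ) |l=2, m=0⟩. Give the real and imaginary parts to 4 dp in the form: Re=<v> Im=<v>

Split into d^2_{1,0}(β=1.5027) × two z-phases.
c=cos(1.5027/2)=0.730768, s=sin(1.5027/2)=0.682626; N=√[6·1·2·2]=4.898979
The bounds max(0,m−m')=0 and min(l+m,l−m')=1 give 2 terms
  k=0: (−1)^1·4.8990/(2)·0.7308^3·0.6826^1 = -0.652525
  k=1: (−1)^2·4.8990/(2)·0.7308^1·0.6826^3 = +0.569382
d^2_{1,0}(1.5027) = -0.652525 +0.569382 = -0.083143
Attach z-rotation phases: D = e^{-i(1)(2.9494)}·(-0.083143)·e^{-i(0)(4.7398)} = +0.081612+0.015881i

Re=0.0816 Im=0.0159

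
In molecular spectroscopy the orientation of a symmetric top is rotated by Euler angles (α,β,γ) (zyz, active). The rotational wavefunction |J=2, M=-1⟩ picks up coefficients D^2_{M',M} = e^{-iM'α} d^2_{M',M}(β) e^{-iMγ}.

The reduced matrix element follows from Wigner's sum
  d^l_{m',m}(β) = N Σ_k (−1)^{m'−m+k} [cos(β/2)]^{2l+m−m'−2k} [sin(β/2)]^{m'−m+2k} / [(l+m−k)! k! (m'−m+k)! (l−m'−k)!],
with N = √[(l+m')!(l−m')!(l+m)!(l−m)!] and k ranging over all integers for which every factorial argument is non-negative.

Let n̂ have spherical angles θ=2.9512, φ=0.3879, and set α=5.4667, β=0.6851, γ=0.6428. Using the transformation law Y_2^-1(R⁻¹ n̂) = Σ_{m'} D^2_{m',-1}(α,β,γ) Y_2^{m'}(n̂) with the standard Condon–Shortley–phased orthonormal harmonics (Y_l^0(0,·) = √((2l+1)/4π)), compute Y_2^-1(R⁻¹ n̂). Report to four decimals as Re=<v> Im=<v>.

Re=-0.3576 Im=-0.1455

Need the full column D^2_{m',-1} for m'=−2..2 at α=5.4667, β=0.6851, γ=0.6428.
cos(β/2)=0.941901, sin(β/2)=0.335890
d^2_{-2,-1}: single k=1 term ⇒ +0.561362;  D = +0.307934-0.469366i
d^2_{-1,-1}: k∈[0..1] ⇒ +0.787085 -0.300280 = +0.486805;  D = +0.479481-0.084126i
d^2_{0,-1}: k∈[0..1] ⇒ -0.687525 +0.087432 = -0.600093;  D = -0.480327-0.359719i
d^2_{1,-1}: k∈[0..1] ⇒ +0.300280 -0.012729 = +0.287551;  D = +0.031999+0.285765i
d^2_{2,-1}: single k=0 term ⇒ -0.071388;  D = +0.046261-0.054371i
Y_2^{m'}(θ=2.9512,φ=0.3879) and Σ D·Y over m':
  (+0.3079-0.4694i)·(+0.0099-0.0097i)  (+0.4795-0.0841i)·(-0.1329+0.0543i)  (-0.4803-0.3597i)·(+0.5969+0.0000i)  (+0.0320+0.2858i)·(+0.1329+0.0543i)  (+0.0463-0.0544i)·(+0.0099+0.0097i)
Y_2^-1(R⁻¹ n̂) = -0.357645-0.145493i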